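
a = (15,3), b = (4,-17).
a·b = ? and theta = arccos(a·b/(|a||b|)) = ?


a·b = 15*4 + 3*(-17) = 60 - 51 = 9
|a| = sqrt(225+9) = 15.2971
|b| = sqrt(16+289) = 17.4642
cos(theta) = 9/(sqrt(234)*sqrt(305)) = 9/sqrt(71370) = 0.033689
theta = arccos(9/sqrt(71370)) = 88.0694 degrees

a·b = 9, theta = 88.0694 deg


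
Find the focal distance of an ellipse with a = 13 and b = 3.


c^2 = 13^2 - 3^2 = 169 - 9 = 160
c = sqrt(160) = 12.6491

c = 12.6491


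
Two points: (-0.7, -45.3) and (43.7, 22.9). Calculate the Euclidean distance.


dx = 43.7 + 0.7 = 44.4
dy = 22.9 + 45.3 = 68.2
d = sqrt(1971.36 + 4651.24) = sqrt(6622.6) = 81.3794

81.3794


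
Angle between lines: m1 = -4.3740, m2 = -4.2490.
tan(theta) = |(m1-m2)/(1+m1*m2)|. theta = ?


m1-m2 = -0.125
1+m1*m2 = 19.585126
tan(theta) = |-0.125/19.585126| = 0.006382
theta = arctan(|-0.125/19.585126|) = 0.3657 degrees (acute angle)

0.3657 degrees


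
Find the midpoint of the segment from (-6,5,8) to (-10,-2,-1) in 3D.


Mx = (-6- 10)/2 = -8.0000
My = (5- 2)/2 = 1.5000
Mz = (8- 1)/2 = 3.5000

M = (-8.0000, 1.5000, 3.5000)


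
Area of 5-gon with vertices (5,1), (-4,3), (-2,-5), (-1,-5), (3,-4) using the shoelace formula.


sum(xi*y_{i+1}) = 5*3 - 4*(-5) - 2*(-5) - 1*(-4) + 3*1 = 52
sum(yi*x_{i+1}) = 1*(-4) + 3*(-2) - 5*(-1) - 5*3 - 4*5 = -40
Area = |52 + 40|/2 = 92/2 = 46.0000

46.0000 sq units


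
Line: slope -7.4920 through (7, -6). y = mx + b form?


y + 6 = -7.4920(x - 7)
y = -7.4920x - 6 + 7.4920*7
y = -7.4920x + 46.4440

y = -7.4920x + 46.4440


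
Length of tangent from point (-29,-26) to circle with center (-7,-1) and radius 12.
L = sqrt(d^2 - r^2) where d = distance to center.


d = sqrt((-29+ 7)^2 + (-26+ 1)^2) = sqrt(484+625) = 33.3017
L = sqrt(1109.0000 - 144) = sqrt(965.0000) = 31.0644

31.0644


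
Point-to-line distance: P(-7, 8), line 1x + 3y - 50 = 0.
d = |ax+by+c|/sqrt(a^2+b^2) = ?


|1*(-7) + 3*8 - 50| = |-33| = 33
sqrt(1 + 9) = sqrt(10) = 3.1623
d = 33/sqrt(10) = 10.4355

10.4355


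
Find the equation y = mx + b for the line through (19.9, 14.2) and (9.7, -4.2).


m = (-18.4)/(-10.2) = 1.8039
b = y1 - m*x1 = 14.2 - (-18.4*19.9)/(-10.2) = 14.2 - 35.8980 = -21.6980

y = 1.8039x - 21.6980


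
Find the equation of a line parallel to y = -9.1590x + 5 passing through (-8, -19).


Parallel lines have equal slopes.
m2 = -9.1590
b2 = -19 + 9.1590*(-8) = -92.2720

y = -9.1590x - 92.2720


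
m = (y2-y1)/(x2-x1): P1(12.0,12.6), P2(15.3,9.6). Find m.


dy = 9.6 - 12.6 = -3.0
dx = 15.3 - 12.0 = 3.3
m = -3.0/3.3 = -0.9091

m = -0.9091


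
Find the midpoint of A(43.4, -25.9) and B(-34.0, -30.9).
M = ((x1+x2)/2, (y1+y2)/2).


Mx = (43.4 - 34.0)/2 = 9.4/2 = 4.7000
My = (-25.9 - 30.9)/2 = -56.8/2 = -28.4000

(4.7000, -28.4000)


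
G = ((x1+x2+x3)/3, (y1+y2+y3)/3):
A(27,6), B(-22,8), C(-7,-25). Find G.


Gx = (27- 22- 7)/3 = -2/3 = -0.6667
Gy = (6+8- 25)/3 = -11/3 = -3.6667

G = (-0.6667, -3.6667)


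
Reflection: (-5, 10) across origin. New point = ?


Reflection rule for origin: (-x, -y)
(-5, 10) -> (5, -10)

(5, -10)


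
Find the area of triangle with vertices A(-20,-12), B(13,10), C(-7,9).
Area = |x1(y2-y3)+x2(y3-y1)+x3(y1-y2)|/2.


-20*(10-9) = -20
13*(9+ 12) = 273
-7*(-12-10) = 154
sum = 407
Area = |407|/2 = 203.5000

203.5000 sq units


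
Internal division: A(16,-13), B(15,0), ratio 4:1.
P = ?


Px = (4*15 + 1*16)/5 = 76/5 = 15.2000
Py = (4*0 + 1*(-13))/5 = -13/5 = -2.6000

P = (15.2000, -2.6000)


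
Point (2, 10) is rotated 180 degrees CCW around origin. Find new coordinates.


cos(180) = -1, sin(180) = 0
x' = 2*(-1) - 10*0 = -2
y' = 2*0 + 10*(-1) = -10

(-2, -10)


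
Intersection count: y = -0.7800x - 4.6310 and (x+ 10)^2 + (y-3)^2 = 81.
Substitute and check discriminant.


Substitute y = -0.7800x - 4.6310: (x+ 10)^2 + (-0.7800x- 4.6310-3)^2 = 81
Expand to Ax^2 + Bx + C = 0, where b-k = -7.631
A = 1+m^2 = 1.6084
B = 2(m(b-k) - h) = 2(-0.7800*(-7.631) + 10) = 31.90436
C = h^2 + (b-k)^2 - r^2 = 100 + 58.232161 - 81 = 77.232161
disc = B^2-4AC = 1017.8882 - 496.8808 = 521.0074
disc > 0

2 intersection points


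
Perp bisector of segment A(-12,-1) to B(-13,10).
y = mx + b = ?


Midpoint = (-12.5, 4.5)
Slope of AB = dy/dx = 11/(-1) = -11.0000
Perp slope = -dx/dy = 1/11 = 0.0909
b = My - (perp slope)*Mx = 4.5 + (-1*(-12.5))/11 = 4.5 + 1.1364 = 5.6364

y = 0.0909x + 5.6364


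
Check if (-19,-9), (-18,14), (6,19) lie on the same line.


-19*(14-19) - 18*(19+ 9) + 6*(-9-14)
= 95 - 504 - 138 = -547

No, not collinear (determinant = -547)


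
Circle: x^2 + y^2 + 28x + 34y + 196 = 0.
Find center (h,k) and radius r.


h = -D/2 = -28/2 = -14
k = -E/2 = -34/2 = -17
r^2 = h^2 + k^2 - F = 196 + 289 - 196 = 289
r = 17

Center (-14, -17), radius = 17


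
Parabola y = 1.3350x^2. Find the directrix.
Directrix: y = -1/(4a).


a = 1.3350
1/(4a) = 0.1873
directrix: y = -0.1873 = -0.1873

y = -0.1873


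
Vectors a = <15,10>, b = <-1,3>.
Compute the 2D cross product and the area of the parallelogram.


cross = 15*3 - 10*(-1) = 45 + 10 = 55
Parallelogram area = |55| = 55

cross = 55, parallelogram area = 55


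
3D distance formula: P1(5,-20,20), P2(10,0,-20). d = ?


dx=5, dy=20, dz=-40
d = sqrt(25+400+1600) = sqrt(2025) = 45.0000

45.0000


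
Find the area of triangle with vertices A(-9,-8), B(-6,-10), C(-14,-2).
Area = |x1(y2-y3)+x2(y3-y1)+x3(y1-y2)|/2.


-9*(-10+ 2) = 72
-6*(-2+ 8) = -36
-14*(-8+ 10) = -28
sum = 8
Area = |8|/2 = 4.0000

4.0000 sq units


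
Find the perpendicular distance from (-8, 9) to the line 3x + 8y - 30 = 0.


|3*(-8) + 8*9 - 30| = |18| = 18
sqrt(9 + 64) = sqrt(73) = 8.5440
d = 18/sqrt(73) = 2.1067

2.1067


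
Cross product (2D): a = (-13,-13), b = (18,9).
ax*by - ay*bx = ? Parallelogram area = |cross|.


cross = -13*9 + 13*18 = -117 + 234 = 117
Parallelogram area = |117| = 117

cross = 117, parallelogram area = 117


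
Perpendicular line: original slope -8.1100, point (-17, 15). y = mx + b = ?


Perpendicular slope = -1/m1 = -1/(-8.1100) = 0.1233
b2 = y0 - m2*x0 = 15 - 17/(-8.1100) = 15 + 2.0962 = 17.0962

y = 0.1233x + 17.0962


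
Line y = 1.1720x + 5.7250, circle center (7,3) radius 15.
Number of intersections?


Substitute y = 1.1720x + 5.7250: (x-7)^2 + (1.1720x+5.7250-3)^2 = 225
Expand to Ax^2 + Bx + C = 0, where b-k = 2.725
A = 1+m^2 = 2.373584
B = 2(m(b-k) - h) = 2(1.1720*2.725 - 7) = -7.6126
C = h^2 + (b-k)^2 - r^2 = 49 + 7.425625 - 225 = -168.574375
disc = B^2-4AC = 57.9517 + 1600.5018 = 1658.4535
disc > 0

2 intersection points


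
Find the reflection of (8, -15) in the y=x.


Reflection rule for y=x: (y, x)
(8, -15) -> (-15, 8)

(-15, 8)


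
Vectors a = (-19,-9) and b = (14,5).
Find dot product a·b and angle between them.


a·b = -19*14 - 9*5 = -266 - 45 = -311
|a| = sqrt(361+81) = 21.0238
|b| = sqrt(196+25) = 14.8661
cos(theta) = -311/(sqrt(442)*sqrt(221)) = -311/sqrt(97682) = -0.995069
theta = arccos(-311/sqrt(97682)) = 174.3076 degrees

a·b = -311, theta = 174.3076 deg


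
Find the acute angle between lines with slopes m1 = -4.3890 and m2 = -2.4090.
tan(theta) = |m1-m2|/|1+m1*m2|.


m1-m2 = -1.98
1+m1*m2 = 11.573101
tan(theta) = |-1.98/11.573101| = 0.171086
theta = arctan(|-1.98/11.573101|) = 9.7085 degrees (acute angle)

9.7085 degrees


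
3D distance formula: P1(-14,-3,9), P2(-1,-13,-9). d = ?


dx=13, dy=-10, dz=-18
d = sqrt(169+100+324) = sqrt(593) = 24.3516

24.3516


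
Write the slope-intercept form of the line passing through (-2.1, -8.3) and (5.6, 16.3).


m = (24.6)/(7.7) = 3.1948
b = y1 - m*x1 = -8.3 - (24.6*(-2.1))/(7.7) = -8.3 + 6.7091 = -1.5909

y = 3.1948x - 1.5909


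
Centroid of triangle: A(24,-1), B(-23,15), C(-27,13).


Gx = (24- 23- 27)/3 = -26/3 = -8.6667
Gy = (-1+15+13)/3 = 27/3 = 9.0000

G = (-8.6667, 9.0000)


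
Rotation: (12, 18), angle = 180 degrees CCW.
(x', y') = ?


cos(180) = -1, sin(180) = 0
x' = 12*(-1) - 18*0 = -12
y' = 12*0 + 18*(-1) = -18

(-12, -18)


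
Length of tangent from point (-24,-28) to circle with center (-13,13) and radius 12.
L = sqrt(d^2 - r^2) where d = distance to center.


d = sqrt((-24+ 13)^2 + (-28-13)^2) = sqrt(121+1681) = 42.4500
L = sqrt(1802.0000 - 144) = sqrt(1658.0000) = 40.7185

40.7185


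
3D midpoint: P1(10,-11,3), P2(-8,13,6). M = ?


Mx = (10- 8)/2 = 1.0000
My = (-11+13)/2 = 1.0000
Mz = (3+6)/2 = 4.5000

M = (1.0000, 1.0000, 4.5000)


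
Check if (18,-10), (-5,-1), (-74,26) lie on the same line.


18*(-1-26) - 5*(26+ 10) - 74*(-10+ 1)
= -486 - 180 + 666 = 0

Yes, collinear (determinant = 0)


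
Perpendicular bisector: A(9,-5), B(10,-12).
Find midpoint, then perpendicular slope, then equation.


Midpoint = (9.5, -8.5)
Slope of AB = dy/dx = -7/1 = -7.0000
Perp slope = -dx/dy = 1/7 = 0.1429
b = My - (perp slope)*Mx = -8.5 + (1*9.5)/(-7) = -8.5 - 1.3571 = -9.8571

y = 0.1429x - 9.8571


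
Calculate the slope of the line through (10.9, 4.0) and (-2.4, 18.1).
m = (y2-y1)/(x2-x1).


dy = 18.1 - 4.0 = 14.1
dx = -2.4 - 10.9 = -13.3
m = 14.1/(-13.3) = -1.0602

m = -1.0602


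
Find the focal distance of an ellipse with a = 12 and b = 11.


c^2 = 12^2 - 11^2 = 144 - 121 = 23
c = sqrt(23) = 4.7958

c = 4.7958


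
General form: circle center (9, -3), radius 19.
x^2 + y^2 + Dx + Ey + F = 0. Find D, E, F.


(x-9)^2 + (y+ 3)^2 = 19^2
D = -2h = -18, E = -2k = 6
F = h^2+k^2-r^2 = 81+9-361 = -271

D = -18, E = 6, F = -271


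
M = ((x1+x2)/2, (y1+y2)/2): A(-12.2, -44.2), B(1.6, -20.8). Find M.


Mx = (-12.2 + 1.6)/2 = -10.6/2 = -5.3000
My = (-44.2 - 20.8)/2 = -65.0/2 = -32.5000

(-5.3000, -32.5000)


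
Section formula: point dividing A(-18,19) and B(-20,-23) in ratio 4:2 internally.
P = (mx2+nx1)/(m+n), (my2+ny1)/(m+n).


Px = (4*(-20) + 2*(-18))/6 = -116/6 = -19.3333
Py = (4*(-23) + 2*19)/6 = -54/6 = -9.0000

P = (-19.3333, -9.0000)


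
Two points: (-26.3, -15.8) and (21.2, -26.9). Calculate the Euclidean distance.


dx = 21.2 + 26.3 = 47.5
dy = -26.9 + 15.8 = -11.1
d = sqrt(2256.25 + 123.21) = sqrt(2379.46) = 48.7797

48.7797


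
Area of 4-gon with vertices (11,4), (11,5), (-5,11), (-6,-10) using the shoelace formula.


sum(xi*y_{i+1}) = 11*5 + 11*11 - 5*(-10) - 6*4 = 202
sum(yi*x_{i+1}) = 4*11 + 5*(-5) + 11*(-6) - 10*11 = -157
Area = |202 + 157|/2 = 359/2 = 179.5000

179.5000 sq units


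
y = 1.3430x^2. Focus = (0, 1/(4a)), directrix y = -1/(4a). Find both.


a = 1.3430
1/(4a) = 0.1862
Focus = (0, 0.1862)
Directrix: y = -0.1862

Focus = (0, 0.1862), Directrix: y = -0.1862


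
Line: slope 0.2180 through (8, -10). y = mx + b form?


y + 10 = 0.2180(x - 8)
y = 0.2180x - 10 - 0.2180*8
y = 0.2180x - 11.7440

y = 0.2180x - 11.7440


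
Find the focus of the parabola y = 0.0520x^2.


a = 0.0520
4a = 0.2080
focus = (0, 1/0.2080) = (0, 4.8077)

Focus = (0, 4.8077)


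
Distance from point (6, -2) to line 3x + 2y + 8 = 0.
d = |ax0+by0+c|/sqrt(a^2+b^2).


|3*6 + 2*(-2) + 8| = |22| = 22
sqrt(9 + 4) = sqrt(13) = 3.6056
d = 22/sqrt(13) = 6.1017

6.1017


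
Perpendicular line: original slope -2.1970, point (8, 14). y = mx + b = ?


Perpendicular slope = -1/m1 = -1/(-2.1970) = 0.4552
b2 = y0 - m2*x0 = 14 + 8/(-2.1970) = 14 - 3.6413 = 10.3587

y = 0.4552x + 10.3587


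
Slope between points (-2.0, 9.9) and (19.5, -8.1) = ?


dy = -8.1 - 9.9 = -18.0
dx = 19.5 + 2.0 = 21.5
m = -18.0/21.5 = -0.8372

m = -0.8372


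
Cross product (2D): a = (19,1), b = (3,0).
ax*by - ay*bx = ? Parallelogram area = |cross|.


cross = 19*0 - 1*3 = 0 - 3 = -3
Parallelogram area = |-3| = 3

cross = -3, parallelogram area = 3


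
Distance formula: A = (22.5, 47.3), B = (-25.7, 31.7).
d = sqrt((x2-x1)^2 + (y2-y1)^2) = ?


dx = -25.7 - 22.5 = -48.2
dy = 31.7 - 47.3 = -15.6
d = sqrt(2323.24 + 243.36) = sqrt(2566.6) = 50.6616

50.6616


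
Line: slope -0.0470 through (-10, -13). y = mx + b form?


y + 13 = -0.0470(x + 10)
y = -0.0470x - 13 + 0.0470*(-10)
y = -0.0470x - 13.4700

y = -0.0470x - 13.4700


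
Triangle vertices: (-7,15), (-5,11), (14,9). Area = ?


-7*(11-9) = -14
-5*(9-15) = 30
14*(15-11) = 56
sum = 72
Area = |72|/2 = 36.0000

36.0000 sq units


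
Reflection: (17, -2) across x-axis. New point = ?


Reflection rule for x-axis: (x, -y)
(17, -2) -> (17, 2)

(17, 2)


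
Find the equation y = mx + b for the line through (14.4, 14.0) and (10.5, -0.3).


m = (-14.3)/(-3.9) = 3.6667
b = y1 - m*x1 = 14.0 - (-14.3*14.4)/(-3.9) = 14.0 - 52.8000 = -38.8000

y = 3.6667x - 38.8000


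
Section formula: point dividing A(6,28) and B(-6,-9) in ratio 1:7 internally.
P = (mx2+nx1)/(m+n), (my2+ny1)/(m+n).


Px = (1*(-6) + 7*6)/8 = 36/8 = 4.5000
Py = (1*(-9) + 7*28)/8 = 187/8 = 23.3750

P = (4.5000, 23.3750)


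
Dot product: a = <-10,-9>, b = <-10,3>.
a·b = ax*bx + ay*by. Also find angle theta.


a·b = -10*(-10) - 9*3 = 100 - 27 = 73
|a| = sqrt(100+81) = 13.4536
|b| = sqrt(100+9) = 10.4403
cos(theta) = 73/(sqrt(181)*sqrt(109)) = 73/sqrt(19729) = 0.519721
theta = arccos(73/sqrt(19729)) = 58.6865 degrees

a·b = 73, theta = 58.6865 deg


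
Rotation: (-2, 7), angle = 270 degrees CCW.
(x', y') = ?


cos(270) = 0, sin(270) = -1
x' = -2*0 - 7*(-1) = 7
y' = -2*(-1) + 7*0 = 2

(7, 2)


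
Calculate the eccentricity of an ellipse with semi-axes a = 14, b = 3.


c = sqrt(196-9) = sqrt(187) = 13.6748
e = c/a = sqrt(187)/14 = 0.9768

e = 0.9768


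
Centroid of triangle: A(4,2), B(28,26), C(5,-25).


Gx = (4+28+5)/3 = 37/3 = 12.3333
Gy = (2+26- 25)/3 = 3/3 = 1.0000

G = (12.3333, 1.0000)


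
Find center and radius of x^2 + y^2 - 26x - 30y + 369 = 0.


h = -D/2 = 26/2 = 13
k = -E/2 = 30/2 = 15
r^2 = h^2 + k^2 - F = 169 + 225 - 369 = 25
r = 5

Center (13, 15), radius = 5


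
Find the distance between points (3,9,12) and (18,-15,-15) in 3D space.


dx=15, dy=-24, dz=-27
d = sqrt(225+576+729) = sqrt(1530) = 39.1152

39.1152


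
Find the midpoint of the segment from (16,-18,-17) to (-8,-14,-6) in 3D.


Mx = (16- 8)/2 = 4.0000
My = (-18- 14)/2 = -16.0000
Mz = (-17- 6)/2 = -11.5000

M = (4.0000, -16.0000, -11.5000)


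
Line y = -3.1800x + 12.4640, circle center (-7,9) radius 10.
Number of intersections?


Substitute y = -3.1800x + 12.4640: (x+ 7)^2 + (-3.1800x+12.4640-9)^2 = 100
Expand to Ax^2 + Bx + C = 0, where b-k = 3.464
A = 1+m^2 = 11.1124
B = 2(m(b-k) - h) = 2(-3.1800*3.464 + 7) = -8.03104
C = h^2 + (b-k)^2 - r^2 = 49 + 11.999296 - 100 = -39.000704
disc = B^2-4AC = 64.4976 + 1733.5657 = 1798.0633
disc > 0

2 intersection points


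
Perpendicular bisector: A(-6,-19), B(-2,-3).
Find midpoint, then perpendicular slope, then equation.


Midpoint = (-4, -11)
Slope of AB = dy/dx = 16/4 = 4.0000
Perp slope = -dx/dy = -4/16 = -0.2500
b = My - (perp slope)*Mx = -11 + (4*(-4))/16 = -11 - 1.0000 = -12.0000

y = -0.2500x - 12.0000


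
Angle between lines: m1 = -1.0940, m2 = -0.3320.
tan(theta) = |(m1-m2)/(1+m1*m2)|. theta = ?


m1-m2 = -0.762
1+m1*m2 = 1.363208
tan(theta) = |-0.762/1.363208| = 0.558976
theta = arctan(|-0.762/1.363208|) = 29.2041 degrees (acute angle)

29.2041 degrees


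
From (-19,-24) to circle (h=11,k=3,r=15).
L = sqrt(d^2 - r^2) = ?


d = sqrt((-19-11)^2 + (-24-3)^2) = sqrt(900+729) = 40.3609
L = sqrt(1629.0000 - 225) = sqrt(1404.0000) = 37.4700

37.4700


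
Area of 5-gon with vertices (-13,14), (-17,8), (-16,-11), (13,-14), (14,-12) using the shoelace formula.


sum(xi*y_{i+1}) = -13*8 - 17*(-11) - 16*(-14) + 13*(-12) + 14*14 = 347
sum(yi*x_{i+1}) = 14*(-17) + 8*(-16) - 11*13 - 14*14 - 12*(-13) = -549
Area = |347 + 549|/2 = 896/2 = 448.0000

448.0000 sq units


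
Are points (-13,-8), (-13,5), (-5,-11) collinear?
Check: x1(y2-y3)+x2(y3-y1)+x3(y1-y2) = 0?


-13*(5+ 11) - 13*(-11+ 8) - 5*(-8-5)
= -208 + 39 + 65 = -104

No, not collinear (determinant = -104)


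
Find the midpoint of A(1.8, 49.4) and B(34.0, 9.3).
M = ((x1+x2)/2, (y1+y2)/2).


Mx = (1.8 + 34.0)/2 = 35.8/2 = 17.9000
My = (49.4 + 9.3)/2 = 58.7/2 = 29.3500

(17.9000, 29.3500)


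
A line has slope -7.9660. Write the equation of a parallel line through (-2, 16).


Parallel lines have equal slopes.
m2 = -7.9660
b2 = 16 + 7.9660*(-2) = 0.0680

y = -7.9660x + 0.0680


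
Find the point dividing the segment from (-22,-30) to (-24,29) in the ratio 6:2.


Px = (6*(-24) + 2*(-22))/8 = -188/8 = -23.5000
Py = (6*29 + 2*(-30))/8 = 114/8 = 14.2500

P = (-23.5000, 14.2500)


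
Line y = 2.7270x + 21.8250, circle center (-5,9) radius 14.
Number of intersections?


Substitute y = 2.7270x + 21.8250: (x+ 5)^2 + (2.7270x+21.8250-9)^2 = 196
Expand to Ax^2 + Bx + C = 0, where b-k = 12.825
A = 1+m^2 = 8.436529
B = 2(m(b-k) - h) = 2(2.7270*12.825 + 5) = 79.94755
C = h^2 + (b-k)^2 - r^2 = 25 + 164.480625 - 196 = -6.519375
disc = B^2-4AC = 6391.6108 + 220.0036 = 6611.6144
disc > 0

2 intersection points


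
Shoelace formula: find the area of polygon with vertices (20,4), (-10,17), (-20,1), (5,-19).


sum(xi*y_{i+1}) = 20*17 - 10*1 - 20*(-19) + 5*4 = 730
sum(yi*x_{i+1}) = 4*(-10) + 17*(-20) + 1*5 - 19*20 = -755
Area = |730 + 755|/2 = 1485/2 = 742.5000

742.5000 sq units


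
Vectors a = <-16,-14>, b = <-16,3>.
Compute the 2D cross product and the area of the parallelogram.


cross = -16*3 + 14*(-16) = -48 - 224 = -272
Parallelogram area = |-272| = 272

cross = -272, parallelogram area = 272


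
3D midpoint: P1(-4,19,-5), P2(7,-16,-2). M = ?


Mx = (-4+7)/2 = 1.5000
My = (19- 16)/2 = 1.5000
Mz = (-5- 2)/2 = -3.5000

M = (1.5000, 1.5000, -3.5000)


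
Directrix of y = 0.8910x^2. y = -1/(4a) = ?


a = 0.8910
1/(4a) = 0.2806
directrix: y = -0.2806 = -0.2806

y = -0.2806


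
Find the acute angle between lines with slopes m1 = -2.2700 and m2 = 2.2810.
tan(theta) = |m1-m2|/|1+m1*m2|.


m1-m2 = -4.551
1+m1*m2 = -4.17787
tan(theta) = |-4.551/(-4.17787)| = 1.089311
theta = arctan(|-4.551/(-4.17787)|) = 47.4477 degrees (acute angle)

47.4477 degrees


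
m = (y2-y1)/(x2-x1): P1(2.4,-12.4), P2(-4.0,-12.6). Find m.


dy = -12.6 + 12.4 = -0.2
dx = -4.0 - 2.4 = -6.4
m = -0.2/(-6.4) = 0.0312

m = 0.0312


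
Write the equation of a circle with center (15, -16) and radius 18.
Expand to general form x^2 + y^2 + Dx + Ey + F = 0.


(x-15)^2 + (y+ 16)^2 = 18^2
D = -2h = -30, E = -2k = 32
F = h^2+k^2-r^2 = 225+256-324 = 157

x^2 + y^2 - 30x + 32y + 157 = 0


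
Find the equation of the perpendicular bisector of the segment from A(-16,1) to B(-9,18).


Midpoint = (-12.5, 9.5)
Slope of AB = dy/dx = 17/7 = 2.4286
Perp slope = -dx/dy = -7/17 = -0.4118
b = My - (perp slope)*Mx = 9.5 + (7*(-12.5))/17 = 9.5 - 5.1471 = 4.3529

y = -0.4118x + 4.3529


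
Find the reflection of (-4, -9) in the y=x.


Reflection rule for y=x: (y, x)
(-4, -9) -> (-9, -4)

(-9, -4)


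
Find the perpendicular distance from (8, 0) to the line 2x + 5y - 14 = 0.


|2*8 + 5*0 - 14| = |2| = 2
sqrt(4 + 25) = sqrt(29) = 5.3852
d = 2/sqrt(29) = 0.3714

0.3714


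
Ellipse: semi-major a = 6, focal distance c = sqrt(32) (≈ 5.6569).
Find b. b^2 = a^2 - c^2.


b^2 = 6^2 - (sqrt(32))^2 = 36 - 32 = 4
b = sqrt(4) = 2

b = 2


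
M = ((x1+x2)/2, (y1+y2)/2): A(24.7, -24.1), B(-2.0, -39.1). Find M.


Mx = (24.7 - 2.0)/2 = 22.7/2 = 11.3500
My = (-24.1 - 39.1)/2 = -63.2/2 = -31.6000

(11.3500, -31.6000)


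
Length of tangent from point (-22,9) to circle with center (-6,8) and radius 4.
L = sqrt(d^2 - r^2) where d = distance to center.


d = sqrt((-22+ 6)^2 + (9-8)^2) = sqrt(256+1) = 16.0312
L = sqrt(257.0000 - 16) = sqrt(241.0000) = 15.5242

15.5242


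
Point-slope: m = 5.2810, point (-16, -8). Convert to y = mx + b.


y + 8 = 5.2810(x + 16)
y = 5.2810x - 8 - 5.2810*(-16)
y = 5.2810x + 76.4960

y = 5.2810x + 76.4960


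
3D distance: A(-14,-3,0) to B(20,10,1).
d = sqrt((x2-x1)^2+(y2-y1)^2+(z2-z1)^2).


dx=34, dy=13, dz=1
d = sqrt(1156+169+1) = sqrt(1326) = 36.4143

36.4143


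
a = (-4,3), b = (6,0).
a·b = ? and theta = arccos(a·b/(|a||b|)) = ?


a·b = -4*6 + 3*0 = -24 + 0 = -24
|a| = sqrt(16+9) = 5.0000
|b| = sqrt(36+0) = 6.0000
cos(theta) = -24/(sqrt(25)*sqrt(36)) = -24/sqrt(900) = -0.800000
theta = arccos(-24/sqrt(900)) = 143.1301 degrees

a·b = -24, theta = 143.1301 deg


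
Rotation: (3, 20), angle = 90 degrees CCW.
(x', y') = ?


cos(90) = 0, sin(90) = 1
x' = 3*0 - 20*1 = -20
y' = 3*1 + 20*0 = 3

(-20, 3)


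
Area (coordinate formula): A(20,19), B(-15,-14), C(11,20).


20*(-14-20) = -680
-15*(20-19) = -15
11*(19+ 14) = 363
sum = -332
Area = |-332|/2 = 166.0000

166.0000 sq units


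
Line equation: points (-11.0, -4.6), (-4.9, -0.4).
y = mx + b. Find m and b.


m = (4.2)/(6.1) = 0.6885
b = y1 - m*x1 = -4.6 - (4.2*(-11.0))/(6.1) = -4.6 + 7.5738 = 2.9738

y = 0.6885x + 2.9738


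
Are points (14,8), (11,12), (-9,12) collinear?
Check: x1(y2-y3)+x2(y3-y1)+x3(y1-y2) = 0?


14*(12-12) + 11*(12-8) - 9*(8-12)
= 0 + 44 + 36 = 80

No, not collinear (determinant = 80)


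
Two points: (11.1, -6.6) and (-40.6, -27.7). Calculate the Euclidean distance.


dx = -40.6 - 11.1 = -51.7
dy = -27.7 + 6.6 = -21.1
d = sqrt(2672.89 + 445.21) = sqrt(3118.1) = 55.8399

55.8399


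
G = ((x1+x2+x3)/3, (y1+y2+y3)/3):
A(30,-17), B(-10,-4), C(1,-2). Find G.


Gx = (30- 10+1)/3 = 21/3 = 7.0000
Gy = (-17- 4- 2)/3 = -23/3 = -7.6667

G = (7.0000, -7.6667)


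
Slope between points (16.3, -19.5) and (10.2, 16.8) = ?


dy = 16.8 + 19.5 = 36.3
dx = 10.2 - 16.3 = -6.1
m = 36.3/(-6.1) = -5.9508

m = -5.9508


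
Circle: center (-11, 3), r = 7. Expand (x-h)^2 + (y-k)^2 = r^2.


(x+ 11)^2 + (y-3)^2 = 7^2
D = -2h = 22, E = -2k = -6
F = h^2+k^2-r^2 = 121+9-49 = 81

x^2 + y^2 + 22x - 6y + 81 = 0


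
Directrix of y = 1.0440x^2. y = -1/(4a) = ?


a = 1.0440
1/(4a) = 0.2395
directrix: y = -0.2395 = -0.2395

y = -0.2395


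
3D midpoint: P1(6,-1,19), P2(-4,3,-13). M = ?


Mx = (6- 4)/2 = 1.0000
My = (-1+3)/2 = 1.0000
Mz = (19- 13)/2 = 3.0000

M = (1.0000, 1.0000, 3.0000)


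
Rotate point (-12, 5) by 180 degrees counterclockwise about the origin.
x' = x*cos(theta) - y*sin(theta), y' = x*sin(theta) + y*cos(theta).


cos(180) = -1, sin(180) = 0
x' = -12*(-1) - 5*0 = 12
y' = -12*0 + 5*(-1) = -5

(12, -5)


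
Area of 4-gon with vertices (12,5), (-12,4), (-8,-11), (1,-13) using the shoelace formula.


sum(xi*y_{i+1}) = 12*4 - 12*(-11) - 8*(-13) + 1*5 = 289
sum(yi*x_{i+1}) = 5*(-12) + 4*(-8) - 11*1 - 13*12 = -259
Area = |289 + 259|/2 = 548/2 = 274.0000

274.0000 sq units


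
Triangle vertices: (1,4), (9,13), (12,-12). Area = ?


1*(13+ 12) = 25
9*(-12-4) = -144
12*(4-13) = -108
sum = -227
Area = |-227|/2 = 113.5000

113.5000 sq units


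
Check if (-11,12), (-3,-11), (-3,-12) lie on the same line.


-11*(-11+ 12) - 3*(-12-12) - 3*(12+ 11)
= -11 + 72 - 69 = -8

No, not collinear (determinant = -8)


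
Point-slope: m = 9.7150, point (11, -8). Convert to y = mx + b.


y + 8 = 9.7150(x - 11)
y = 9.7150x - 8 - 9.7150*11
y = 9.7150x - 114.8650

y = 9.7150x - 114.8650


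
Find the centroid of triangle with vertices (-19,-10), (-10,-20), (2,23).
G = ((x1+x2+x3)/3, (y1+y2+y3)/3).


Gx = (-19- 10+2)/3 = -27/3 = -9.0000
Gy = (-10- 20+23)/3 = -7/3 = -2.3333

G = (-9.0000, -2.3333)


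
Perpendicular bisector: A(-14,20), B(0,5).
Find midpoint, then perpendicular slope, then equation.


Midpoint = (-7, 12.5)
Slope of AB = dy/dx = -15/14 = -1.0714
Perp slope = -dx/dy = 14/15 = 0.9333
b = My - (perp slope)*Mx = 12.5 + (14*(-7))/(-15) = 12.5 + 6.5333 = 19.0333

y = 0.9333x + 19.0333


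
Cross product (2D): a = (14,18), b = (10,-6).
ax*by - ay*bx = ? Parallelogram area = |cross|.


cross = 14*(-6) - 18*10 = -84 - 180 = -264
Parallelogram area = |-264| = 264

cross = -264, parallelogram area = 264


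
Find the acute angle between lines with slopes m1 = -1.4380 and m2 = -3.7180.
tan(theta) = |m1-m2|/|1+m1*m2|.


m1-m2 = 2.28
1+m1*m2 = 6.346484
tan(theta) = |2.28/6.346484| = 0.359254
theta = arctan(|2.28/6.346484|) = 19.7610 degrees (acute angle)

19.7610 degrees


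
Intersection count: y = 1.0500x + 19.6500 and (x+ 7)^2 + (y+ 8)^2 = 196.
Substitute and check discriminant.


Substitute y = 1.0500x + 19.6500: (x+ 7)^2 + (1.0500x+19.6500+ 8)^2 = 196
Expand to Ax^2 + Bx + C = 0, where b-k = 27.65
A = 1+m^2 = 2.1025
B = 2(m(b-k) - h) = 2(1.0500*27.65 + 7) = 72.065
C = h^2 + (b-k)^2 - r^2 = 49 + 764.5225 - 196 = 617.5225
disc = B^2-4AC = 5193.3642 - 5193.3642 = 0
disc = 0

1 intersection point (tangent)


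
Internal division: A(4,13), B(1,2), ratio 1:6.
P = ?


Px = (1*1 + 6*4)/7 = 25/7 = 3.5714
Py = (1*2 + 6*13)/7 = 80/7 = 11.4286

P = (3.5714, 11.4286)


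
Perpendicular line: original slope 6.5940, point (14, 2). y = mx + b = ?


Perpendicular slope = -1/m1 = -1/6.5940 = -0.1517
b2 = y0 - m2*x0 = 2 + 14/6.5940 = 2 + 2.1231 = 4.1231

y = -0.1517x + 4.1231


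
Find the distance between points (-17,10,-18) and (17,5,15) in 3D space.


dx=34, dy=-5, dz=33
d = sqrt(1156+25+1089) = sqrt(2270) = 47.6445

47.6445


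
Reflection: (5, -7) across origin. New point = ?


Reflection rule for origin: (-x, -y)
(5, -7) -> (-5, 7)

(-5, 7)


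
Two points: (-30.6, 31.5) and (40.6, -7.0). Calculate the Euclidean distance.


dx = 40.6 + 30.6 = 71.2
dy = -7.0 - 31.5 = -38.5
d = sqrt(5069.44 + 1482.25) = sqrt(6551.69) = 80.9425

80.9425


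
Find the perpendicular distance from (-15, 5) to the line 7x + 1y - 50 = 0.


|7*(-15) + 1*5 - 50| = |-150| = 150
sqrt(49 + 1) = sqrt(50) = 7.0711
d = 150/sqrt(50) = 21.2132

21.2132


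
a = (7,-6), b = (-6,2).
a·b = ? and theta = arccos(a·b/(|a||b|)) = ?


a·b = 7*(-6) - 6*2 = -42 - 12 = -54
|a| = sqrt(49+36) = 9.2195
|b| = sqrt(36+4) = 6.3246
cos(theta) = -54/(sqrt(85)*sqrt(40)) = -54/sqrt(3400) = -0.926092
theta = arccos(-54/sqrt(3400)) = 157.8337 degrees

a·b = -54, theta = 157.8337 deg


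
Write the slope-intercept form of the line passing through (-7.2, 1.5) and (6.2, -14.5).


m = (-16.0)/(13.4) = -1.1940
b = y1 - m*x1 = 1.5 - (-16.0*(-7.2))/(13.4) = 1.5 - 8.5970 = -7.0970

y = -1.1940x - 7.0970


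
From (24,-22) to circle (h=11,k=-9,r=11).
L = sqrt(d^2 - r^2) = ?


d = sqrt((24-11)^2 + (-22+ 9)^2) = sqrt(169+169) = 18.3848
L = sqrt(338.0000 - 121) = sqrt(217.0000) = 14.7309

14.7309


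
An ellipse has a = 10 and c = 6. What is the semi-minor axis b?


b^2 = 10^2 - (6)^2 = 100 - 36 = 64
b = sqrt(64) = 8

b = 8


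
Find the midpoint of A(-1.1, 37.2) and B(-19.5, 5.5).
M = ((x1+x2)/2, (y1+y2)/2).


Mx = (-1.1 - 19.5)/2 = -20.6/2 = -10.3000
My = (37.2 + 5.5)/2 = 42.7/2 = 21.3500

(-10.3000, 21.3500)


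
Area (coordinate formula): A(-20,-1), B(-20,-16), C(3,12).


-20*(-16-12) = 560
-20*(12+ 1) = -260
3*(-1+ 16) = 45
sum = 345
Area = |345|/2 = 172.5000

172.5000 sq units


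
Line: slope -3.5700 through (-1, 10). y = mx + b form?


y - 10 = -3.5700(x + 1)
y = -3.5700x + 10 + 3.5700*(-1)
y = -3.5700x + 6.4300

y = -3.5700x + 6.4300


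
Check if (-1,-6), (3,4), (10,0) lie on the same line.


-1*(4-0) + 3*(0+ 6) + 10*(-6-4)
= -4 + 18 - 100 = -86

No, not collinear (determinant = -86)


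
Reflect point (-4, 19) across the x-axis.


Reflection rule for x-axis: (x, -y)
(-4, 19) -> (-4, -19)

(-4, -19)


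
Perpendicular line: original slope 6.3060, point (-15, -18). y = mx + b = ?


Perpendicular slope = -1/m1 = -1/6.3060 = -0.1586
b2 = y0 - m2*x0 = -18 - 15/6.3060 = -18 - 2.3787 = -20.3787

y = -0.1586x - 20.3787


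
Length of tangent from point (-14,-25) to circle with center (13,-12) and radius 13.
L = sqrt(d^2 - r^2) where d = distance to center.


d = sqrt((-14-13)^2 + (-25+ 12)^2) = sqrt(729+169) = 29.9666
L = sqrt(898.0000 - 169) = sqrt(729.0000) = 27.0000

27.0000


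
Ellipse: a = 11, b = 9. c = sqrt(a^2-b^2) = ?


c^2 = 11^2 - 9^2 = 121 - 81 = 40
c = sqrt(40) = 6.3246

c = 6.3246


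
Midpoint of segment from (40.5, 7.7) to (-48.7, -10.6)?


Mx = (40.5 - 48.7)/2 = -8.2/2 = -4.1000
My = (7.7 - 10.6)/2 = -2.9/2 = -1.4500

(-4.1000, -1.4500)


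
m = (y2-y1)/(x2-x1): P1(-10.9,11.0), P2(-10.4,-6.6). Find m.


dy = -6.6 - 11.0 = -17.6
dx = -10.4 + 10.9 = 0.5
m = -17.6/0.5 = -35.2000

m = -35.2000


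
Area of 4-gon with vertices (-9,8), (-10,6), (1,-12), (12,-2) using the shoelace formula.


sum(xi*y_{i+1}) = -9*6 - 10*(-12) + 1*(-2) + 12*8 = 160
sum(yi*x_{i+1}) = 8*(-10) + 6*1 - 12*12 - 2*(-9) = -200
Area = |160 + 200|/2 = 360/2 = 180.0000

180.0000 sq units


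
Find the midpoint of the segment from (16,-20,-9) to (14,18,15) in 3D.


Mx = (16+14)/2 = 15.0000
My = (-20+18)/2 = -1.0000
Mz = (-9+15)/2 = 3.0000

M = (15.0000, -1.0000, 3.0000)


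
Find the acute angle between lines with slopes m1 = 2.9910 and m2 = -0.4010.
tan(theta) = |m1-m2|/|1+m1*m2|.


m1-m2 = 3.392
1+m1*m2 = -0.199391
tan(theta) = |3.392/(-0.199391)| = 17.011801
theta = arctan(|3.392/(-0.199391)|) = 86.6359 degrees (acute angle)

86.6359 degrees


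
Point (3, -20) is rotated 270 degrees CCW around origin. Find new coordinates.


cos(270) = 0, sin(270) = -1
x' = 3*0 + 20*(-1) = -20
y' = 3*(-1) - 20*0 = -3

(-20, -3)


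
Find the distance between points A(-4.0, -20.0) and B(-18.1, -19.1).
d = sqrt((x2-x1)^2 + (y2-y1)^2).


dx = -18.1 + 4.0 = -14.1
dy = -19.1 + 20.0 = 0.9
d = sqrt(198.81 + 0.81) = sqrt(199.62) = 14.1287

14.1287


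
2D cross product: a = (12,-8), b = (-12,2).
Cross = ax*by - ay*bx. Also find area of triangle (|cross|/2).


cross = 12*2 + 8*(-12) = 24 - 96 = -72
Triangle area = |-72|/2 = 72/2 = 36.0000

cross = -72, triangle area = 36.0000


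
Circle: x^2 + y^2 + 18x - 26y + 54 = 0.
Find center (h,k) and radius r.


h = -D/2 = -18/2 = -9
k = -E/2 = 26/2 = 13
r^2 = h^2 + k^2 - F = 81 + 169 - 54 = 196
r = 14

Center (-9, 13), radius = 14


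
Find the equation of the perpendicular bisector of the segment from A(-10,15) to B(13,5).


Midpoint = (1.5, 10)
Slope of AB = dy/dx = -10/23 = -0.4348
Perp slope = -dx/dy = 23/10 = 2.3000
b = My - (perp slope)*Mx = 10 + (23*1.5)/(-10) = 10 - 3.4500 = 6.5500

y = 2.3000x + 6.5500


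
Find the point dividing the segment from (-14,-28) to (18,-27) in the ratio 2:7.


Px = (2*18 + 7*(-14))/9 = -62/9 = -6.8889
Py = (2*(-27) + 7*(-28))/9 = -250/9 = -27.7778

P = (-6.8889, -27.7778)


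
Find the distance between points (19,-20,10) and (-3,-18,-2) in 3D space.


dx=-22, dy=2, dz=-12
d = sqrt(484+4+144) = sqrt(632) = 25.1396

25.1396


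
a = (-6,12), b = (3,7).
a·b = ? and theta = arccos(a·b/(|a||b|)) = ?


a·b = -6*3 + 12*7 = -18 + 84 = 66
|a| = sqrt(36+144) = 13.4164
|b| = sqrt(9+49) = 7.6158
cos(theta) = 66/(sqrt(180)*sqrt(58)) = 66/sqrt(10440) = 0.645942
theta = arccos(66/sqrt(10440)) = 49.7636 degrees

a·b = 66, theta = 49.7636 deg


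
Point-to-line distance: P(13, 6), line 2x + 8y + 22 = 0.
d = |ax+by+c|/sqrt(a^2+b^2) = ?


|2*13 + 8*6 + 22| = |96| = 96
sqrt(4 + 64) = sqrt(68) = 8.2462
d = 96/sqrt(68) = 11.6417

11.6417


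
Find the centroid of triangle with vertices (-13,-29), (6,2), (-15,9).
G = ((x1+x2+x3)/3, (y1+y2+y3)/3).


Gx = (-13+6- 15)/3 = -22/3 = -7.3333
Gy = (-29+2+9)/3 = -18/3 = -6.0000

G = (-7.3333, -6.0000)


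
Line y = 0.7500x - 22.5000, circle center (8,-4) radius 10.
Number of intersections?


Substitute y = 0.7500x - 22.5000: (x-8)^2 + (0.7500x- 22.5000+ 4)^2 = 100
Expand to Ax^2 + Bx + C = 0, where b-k = -18.5
A = 1+m^2 = 1.5625
B = 2(m(b-k) - h) = 2(0.7500*(-18.5) - 8) = -43.75
C = h^2 + (b-k)^2 - r^2 = 64 + 342.25 - 100 = 306.25
disc = B^2-4AC = 1914.0625 - 1914.0625 = 0
disc = 0

1 intersection point (tangent)


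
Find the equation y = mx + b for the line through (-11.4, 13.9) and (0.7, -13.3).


m = (-27.2)/(12.1) = -2.2479
b = y1 - m*x1 = 13.9 - (-27.2*(-11.4))/(12.1) = 13.9 - 25.6264 = -11.7264

y = -2.2479x - 11.7264


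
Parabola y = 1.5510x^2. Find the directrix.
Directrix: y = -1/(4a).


a = 1.5510
1/(4a) = 0.1612
directrix: y = -0.1612 = -0.1612

y = -0.1612


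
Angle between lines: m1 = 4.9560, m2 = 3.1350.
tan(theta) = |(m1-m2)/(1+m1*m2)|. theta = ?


m1-m2 = 1.821
1+m1*m2 = 16.53706
tan(theta) = |1.821/16.53706| = 0.110116
theta = arctan(|1.821/16.53706|) = 6.2839 degrees (acute angle)

6.2839 degrees


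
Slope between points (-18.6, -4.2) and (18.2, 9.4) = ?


dy = 9.4 + 4.2 = 13.6
dx = 18.2 + 18.6 = 36.8
m = 13.6/36.8 = 0.3696

m = 0.3696


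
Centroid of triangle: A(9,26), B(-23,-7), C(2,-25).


Gx = (9- 23+2)/3 = -12/3 = -4.0000
Gy = (26- 7- 25)/3 = -6/3 = -2.0000

G = (-4.0000, -2.0000)


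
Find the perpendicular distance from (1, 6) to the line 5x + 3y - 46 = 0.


|5*1 + 3*6 - 46| = |-23| = 23
sqrt(25 + 9) = sqrt(34) = 5.8310
d = 23/sqrt(34) = 3.9445

3.9445


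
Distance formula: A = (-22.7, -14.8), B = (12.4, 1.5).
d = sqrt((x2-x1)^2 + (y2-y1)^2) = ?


dx = 12.4 + 22.7 = 35.1
dy = 1.5 + 14.8 = 16.3
d = sqrt(1232.01 + 265.69) = sqrt(1497.7) = 38.7001

38.7001


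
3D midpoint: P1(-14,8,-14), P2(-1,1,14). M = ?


Mx = (-14- 1)/2 = -7.5000
My = (8+1)/2 = 4.5000
Mz = (-14+14)/2 = 0

M = (-7.5000, 4.5000, 0)


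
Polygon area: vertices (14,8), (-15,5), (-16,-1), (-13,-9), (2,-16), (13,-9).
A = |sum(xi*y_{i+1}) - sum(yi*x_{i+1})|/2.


sum(xi*y_{i+1}) = 14*5 - 15*(-1) - 16*(-9) - 13*(-16) + 2*(-9) + 13*8 = 523
sum(yi*x_{i+1}) = 8*(-15) + 5*(-16) - 1*(-13) - 9*2 - 16*13 - 9*14 = -539
Area = |523 + 539|/2 = 1062/2 = 531.0000

531.0000 sq units


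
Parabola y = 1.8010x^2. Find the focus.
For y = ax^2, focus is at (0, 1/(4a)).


a = 1.8010
4a = 7.2040
focus = (0, 1/7.2040) = (0, 0.1388)

Focus = (0, 0.1388)


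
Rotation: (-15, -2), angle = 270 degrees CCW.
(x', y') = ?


cos(270) = 0, sin(270) = -1
x' = -15*0 + 2*(-1) = -2
y' = -15*(-1) - 2*0 = 15

(-2, 15)


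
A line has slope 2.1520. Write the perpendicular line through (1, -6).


Perpendicular slope = -1/m1 = -1/2.1520 = -0.4647
b2 = y0 - m2*x0 = -6 + 1/2.1520 = -6 + 0.4647 = -5.5353

y = -0.4647x - 5.5353


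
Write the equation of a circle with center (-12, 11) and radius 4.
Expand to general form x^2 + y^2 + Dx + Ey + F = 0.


(x+ 12)^2 + (y-11)^2 = 4^2
D = -2h = 24, E = -2k = -22
F = h^2+k^2-r^2 = 144+121-16 = 249

x^2 + y^2 + 24x - 22y + 249 = 0


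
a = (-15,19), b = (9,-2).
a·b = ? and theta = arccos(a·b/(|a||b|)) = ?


a·b = -15*9 + 19*(-2) = -135 - 38 = -173
|a| = sqrt(225+361) = 24.2074
|b| = sqrt(81+4) = 9.2195
cos(theta) = -173/(sqrt(586)*sqrt(85)) = -173/sqrt(49810) = -0.775154
theta = arccos(-173/sqrt(49810)) = 140.8190 degrees

a·b = -173, theta = 140.8190 deg


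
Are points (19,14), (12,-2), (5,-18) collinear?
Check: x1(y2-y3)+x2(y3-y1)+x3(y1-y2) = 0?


19*(-2+ 18) + 12*(-18-14) + 5*(14+ 2)
= 304 - 384 + 80 = 0

Yes, collinear (determinant = 0)


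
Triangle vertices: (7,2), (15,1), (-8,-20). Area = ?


7*(1+ 20) = 147
15*(-20-2) = -330
-8*(2-1) = -8
sum = -191
Area = |-191|/2 = 95.5000

95.5000 sq units


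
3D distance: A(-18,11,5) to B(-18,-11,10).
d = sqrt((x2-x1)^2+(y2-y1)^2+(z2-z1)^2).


dx=0, dy=-22, dz=5
d = sqrt(0+484+25) = sqrt(509) = 22.5610

22.5610


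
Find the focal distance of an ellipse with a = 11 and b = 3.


c^2 = 11^2 - 3^2 = 121 - 9 = 112
c = sqrt(112) = 10.5830

c = 10.5830


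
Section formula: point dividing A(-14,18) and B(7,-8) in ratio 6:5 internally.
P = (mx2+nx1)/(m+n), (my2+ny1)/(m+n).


Px = (6*7 + 5*(-14))/11 = -28/11 = -2.5455
Py = (6*(-8) + 5*18)/11 = 42/11 = 3.8182

P = (-2.5455, 3.8182)


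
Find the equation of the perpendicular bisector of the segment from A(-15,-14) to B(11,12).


Midpoint = (-2, -1)
Slope of AB = dy/dx = 26/26 = 1.0000
Perp slope = -dx/dy = -26/26 = -1.0000
b = My - (perp slope)*Mx = -1 + (26*(-2))/26 = -1 - 2.0000 = -3.0000

y = -1.0000x - 3.0000


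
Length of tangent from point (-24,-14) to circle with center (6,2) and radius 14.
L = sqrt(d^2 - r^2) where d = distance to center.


d = sqrt((-24-6)^2 + (-14-2)^2) = sqrt(900+256) = 34.0000
L = sqrt(1156.0000 - 196) = sqrt(960.0000) = 30.9839

30.9839


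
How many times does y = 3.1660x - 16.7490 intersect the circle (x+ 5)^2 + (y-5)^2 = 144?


Substitute y = 3.1660x - 16.7490: (x+ 5)^2 + (3.1660x- 16.7490-5)^2 = 144
Expand to Ax^2 + Bx + C = 0, where b-k = -21.749
A = 1+m^2 = 11.023556
B = 2(m(b-k) - h) = 2(3.1660*(-21.749) + 5) = -127.714668
C = h^2 + (b-k)^2 - r^2 = 25 + 473.019001 - 144 = 354.019001
disc = B^2-4AC = 16311.0364 - 15610.1931 = 700.8433
disc > 0

2 intersection points


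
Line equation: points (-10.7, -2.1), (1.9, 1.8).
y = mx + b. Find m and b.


m = (3.9)/(12.6) = 0.3095
b = y1 - m*x1 = -2.1 - (3.9*(-10.7))/(12.6) = -2.1 + 3.3119 = 1.2119

y = 0.3095x + 1.2119


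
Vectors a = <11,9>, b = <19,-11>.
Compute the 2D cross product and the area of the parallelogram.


cross = 11*(-11) - 9*19 = -121 - 171 = -292
Parallelogram area = |-292| = 292

cross = -292, parallelogram area = 292


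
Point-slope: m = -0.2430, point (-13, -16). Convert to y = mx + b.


y + 16 = -0.2430(x + 13)
y = -0.2430x - 16 + 0.2430*(-13)
y = -0.2430x - 19.1590

y = -0.2430x - 19.1590


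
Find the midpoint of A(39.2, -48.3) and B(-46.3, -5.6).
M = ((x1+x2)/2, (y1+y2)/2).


Mx = (39.2 - 46.3)/2 = -7.1/2 = -3.5500
My = (-48.3 - 5.6)/2 = -53.9/2 = -26.9500

(-3.5500, -26.9500)


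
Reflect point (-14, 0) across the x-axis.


Reflection rule for x-axis: (x, -y)
(-14, 0) -> (-14, 0)

(-14, 0)


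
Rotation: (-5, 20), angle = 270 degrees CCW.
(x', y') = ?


cos(270) = 0, sin(270) = -1
x' = -5*0 - 20*(-1) = 20
y' = -5*(-1) + 20*0 = 5

(20, 5)


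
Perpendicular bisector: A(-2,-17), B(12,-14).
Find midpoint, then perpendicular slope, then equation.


Midpoint = (5, -15.5)
Slope of AB = dy/dx = 3/14 = 0.2143
Perp slope = -dx/dy = -14/3 = -4.6667
b = My - (perp slope)*Mx = -15.5 + (14*5)/3 = -15.5 + 23.3333 = 7.8333

y = -4.6667x + 7.8333


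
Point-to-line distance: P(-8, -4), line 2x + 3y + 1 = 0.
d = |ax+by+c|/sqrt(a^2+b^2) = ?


|2*(-8) + 3*(-4) + 1| = |-27| = 27
sqrt(4 + 9) = sqrt(13) = 3.6056
d = 27/sqrt(13) = 7.4885

7.4885


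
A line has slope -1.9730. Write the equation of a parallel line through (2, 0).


Parallel lines have equal slopes.
m2 = -1.9730
b2 = 0 + 1.9730*2 = 3.9460

y = -1.9730x + 3.9460


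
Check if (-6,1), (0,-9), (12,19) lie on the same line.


-6*(-9-19) + 0*(19-1) + 12*(1+ 9)
= 168 + 0 + 120 = 288

No, not collinear (determinant = 288)


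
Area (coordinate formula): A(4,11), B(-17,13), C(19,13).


4*(13-13) = 0
-17*(13-11) = -34
19*(11-13) = -38
sum = -72
Area = |-72|/2 = 36.0000

36.0000 sq units


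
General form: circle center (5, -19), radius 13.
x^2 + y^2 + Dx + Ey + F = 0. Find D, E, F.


(x-5)^2 + (y+ 19)^2 = 13^2
D = -2h = -10, E = -2k = 38
F = h^2+k^2-r^2 = 25+361-169 = 217

D = -10, E = 38, F = 217


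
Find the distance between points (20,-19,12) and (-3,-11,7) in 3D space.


dx=-23, dy=8, dz=-5
d = sqrt(529+64+25) = sqrt(618) = 24.8596

24.8596


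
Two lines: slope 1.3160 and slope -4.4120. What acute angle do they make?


m1-m2 = 5.728
1+m1*m2 = -4.806192
tan(theta) = |5.728/(-4.806192)| = 1.191796
theta = arctan(|5.728/(-4.806192)|) = 50.0010 degrees (acute angle)

50.0010 degrees


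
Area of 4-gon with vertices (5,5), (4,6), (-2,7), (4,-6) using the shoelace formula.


sum(xi*y_{i+1}) = 5*6 + 4*7 - 2*(-6) + 4*5 = 90
sum(yi*x_{i+1}) = 5*4 + 6*(-2) + 7*4 - 6*5 = 6
Area = |90 - 6|/2 = 84/2 = 42.0000

42.0000 sq units


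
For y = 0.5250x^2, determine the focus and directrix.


a = 0.5250
1/(4a) = 0.4762
Focus = (0, 0.4762)
Directrix: y = -0.4762

Focus = (0, 0.4762), Directrix: y = -0.4762
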